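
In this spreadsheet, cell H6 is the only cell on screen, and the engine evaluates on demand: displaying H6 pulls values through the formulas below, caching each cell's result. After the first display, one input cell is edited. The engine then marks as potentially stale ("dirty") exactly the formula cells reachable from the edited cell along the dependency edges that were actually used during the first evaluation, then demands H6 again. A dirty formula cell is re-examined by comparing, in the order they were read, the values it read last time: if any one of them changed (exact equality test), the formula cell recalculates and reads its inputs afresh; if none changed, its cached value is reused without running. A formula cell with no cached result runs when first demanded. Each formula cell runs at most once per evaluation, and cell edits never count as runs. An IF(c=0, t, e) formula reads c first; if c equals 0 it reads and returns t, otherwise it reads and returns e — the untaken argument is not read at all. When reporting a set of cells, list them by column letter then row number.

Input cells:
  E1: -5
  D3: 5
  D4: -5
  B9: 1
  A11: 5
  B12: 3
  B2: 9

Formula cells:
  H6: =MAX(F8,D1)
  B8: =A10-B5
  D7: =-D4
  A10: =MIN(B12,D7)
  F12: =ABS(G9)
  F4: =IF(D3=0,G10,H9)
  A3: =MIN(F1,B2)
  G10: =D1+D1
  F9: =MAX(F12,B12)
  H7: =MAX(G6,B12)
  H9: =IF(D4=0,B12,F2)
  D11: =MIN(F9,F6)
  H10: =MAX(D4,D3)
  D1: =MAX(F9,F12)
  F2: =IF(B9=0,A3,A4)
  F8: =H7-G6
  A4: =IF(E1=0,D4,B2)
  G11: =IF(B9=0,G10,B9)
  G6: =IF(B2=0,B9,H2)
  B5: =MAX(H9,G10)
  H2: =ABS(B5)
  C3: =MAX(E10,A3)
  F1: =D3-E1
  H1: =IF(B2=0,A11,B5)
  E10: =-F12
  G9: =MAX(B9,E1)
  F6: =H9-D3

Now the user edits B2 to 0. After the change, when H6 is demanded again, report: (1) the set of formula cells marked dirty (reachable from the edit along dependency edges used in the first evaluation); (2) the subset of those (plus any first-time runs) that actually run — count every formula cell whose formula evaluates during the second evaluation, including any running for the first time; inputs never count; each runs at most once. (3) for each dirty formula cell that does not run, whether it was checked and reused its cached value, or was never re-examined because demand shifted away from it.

Initial pass — values computed on the first demand:
  A4 = IF(E1=0: E1=-5 -> else branch B2) = 9
  F2 = IF(B9=0: B9=1 -> else branch A4) = 9
  G9 = MAX(1, -5) = 1
  F12 = ABS(1) = 1
  F9 = MAX(1, 3) = 3
  D1 = MAX(3, 1) = 3
  G10 = 3 + 3 = 6
  H9 = IF(D4=0: D4=-5 -> else branch F2) = 9
  B5 = MAX(9, 6) = 9
  H2 = ABS(9) = 9
  G6 = IF(B2=0: B2=9 -> else branch H2) = 9
  H7 = MAX(9, 3) = 9
  F8 = 9 - 9 = 0
  H6 = MAX(0, 3) = 3

Second demand — change propagation:
  A4: dirty yet unreached — the second evaluation never asks for it.
  F2: dirty yet unreached — the second evaluation never asks for it.
  H9: dirty yet unreached — the second evaluation never asks for it.
  B5: dirty yet unreached — the second evaluation never asks for it.
  H2: dirty yet unreached — the second evaluation never asks for it.
  G6: re-runs because B2 9->0; new result 1.
  H7: re-runs because G6 9->1; new result 3.
  F8: re-runs because H7 9->3; G6 9->1; new result 2.
  H6: re-runs because F8 0->2; new result 3 (unchanged).

The important point: the flipped condition redirects demand; A4, B5, F2, H2, H9 are left stale, never re-checked.

Dirty set: A4, B5, F2, F8, G6, H2, H6, H7, H9.
Run set: F8, G6, H6, H7 (4 run).
Left stale — demand moved off them: A4, B5, F2, H2, H9.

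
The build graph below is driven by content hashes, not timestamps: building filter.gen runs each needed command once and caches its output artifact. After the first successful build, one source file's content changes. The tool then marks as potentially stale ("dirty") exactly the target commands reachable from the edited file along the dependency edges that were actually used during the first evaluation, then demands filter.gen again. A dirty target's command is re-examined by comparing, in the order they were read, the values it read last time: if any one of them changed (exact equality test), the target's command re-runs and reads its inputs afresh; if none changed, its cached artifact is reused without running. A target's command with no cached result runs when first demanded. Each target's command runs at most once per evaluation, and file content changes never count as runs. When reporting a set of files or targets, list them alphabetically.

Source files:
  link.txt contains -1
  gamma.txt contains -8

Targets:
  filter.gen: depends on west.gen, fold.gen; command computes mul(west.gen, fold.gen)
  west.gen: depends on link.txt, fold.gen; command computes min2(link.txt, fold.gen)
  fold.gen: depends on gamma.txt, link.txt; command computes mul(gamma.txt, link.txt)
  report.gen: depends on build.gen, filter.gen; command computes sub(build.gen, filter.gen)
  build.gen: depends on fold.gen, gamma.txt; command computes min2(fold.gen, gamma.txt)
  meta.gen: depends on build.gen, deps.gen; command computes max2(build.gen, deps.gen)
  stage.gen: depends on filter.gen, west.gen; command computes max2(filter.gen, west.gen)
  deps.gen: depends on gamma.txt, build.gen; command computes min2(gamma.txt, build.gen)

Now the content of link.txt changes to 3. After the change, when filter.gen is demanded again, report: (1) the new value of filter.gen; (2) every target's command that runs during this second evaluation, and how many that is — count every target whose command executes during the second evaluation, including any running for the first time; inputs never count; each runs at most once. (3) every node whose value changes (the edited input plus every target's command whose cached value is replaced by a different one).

filter.gen now evaluates to 576.
Run set: filter.gen, fold.gen, west.gen (3 run).
Changed values: filter.gen, fold.gen, link.txt, west.gen.

Initial pass — values computed on the first demand:
  fold.gen = mul(-8, -1) = 8
  west.gen = min2(-1, 8) = -1
  filter.gen = mul(-1, 8) = -8

Second demand — change propagation:
  fold.gen: re-runs because link.txt -1->3; new result -24.
  west.gen: re-runs because link.txt -1->3; fold.gen 8->-24; new result -24.
  filter.gen: re-runs because west.gen -1->-24; fold.gen 8->-24; new result 576.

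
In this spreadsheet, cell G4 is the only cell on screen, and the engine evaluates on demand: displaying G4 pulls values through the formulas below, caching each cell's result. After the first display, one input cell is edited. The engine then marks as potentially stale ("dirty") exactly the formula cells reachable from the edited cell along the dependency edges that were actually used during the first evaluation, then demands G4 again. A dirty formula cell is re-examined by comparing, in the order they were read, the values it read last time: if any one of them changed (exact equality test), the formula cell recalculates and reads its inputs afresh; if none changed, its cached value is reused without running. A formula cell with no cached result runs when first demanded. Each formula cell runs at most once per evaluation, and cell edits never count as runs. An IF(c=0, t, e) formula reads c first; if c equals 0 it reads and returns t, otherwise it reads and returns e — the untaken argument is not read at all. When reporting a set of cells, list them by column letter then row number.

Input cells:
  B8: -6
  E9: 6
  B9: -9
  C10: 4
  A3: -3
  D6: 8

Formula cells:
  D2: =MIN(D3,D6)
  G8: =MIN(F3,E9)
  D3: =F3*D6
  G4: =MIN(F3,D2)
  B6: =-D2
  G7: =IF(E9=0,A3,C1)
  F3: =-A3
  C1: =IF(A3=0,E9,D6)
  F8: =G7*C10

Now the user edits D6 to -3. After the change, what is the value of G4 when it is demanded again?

Initial pass — values computed on the first demand:
  F3 = -(-3) = 3
  D3 = 3 * 8 = 24
  D2 = MIN(24, 8) = 8
  G4 = MIN(3, 8) = 3

Second demand — change propagation:
  D3: re-runs because D6 8->-3; new result -9.
  D2: re-runs because D3 24->-9; D6 8->-3; new result -9.
  G4: re-runs because D2 8->-9; new result -9.

G4 now evaluates to -9.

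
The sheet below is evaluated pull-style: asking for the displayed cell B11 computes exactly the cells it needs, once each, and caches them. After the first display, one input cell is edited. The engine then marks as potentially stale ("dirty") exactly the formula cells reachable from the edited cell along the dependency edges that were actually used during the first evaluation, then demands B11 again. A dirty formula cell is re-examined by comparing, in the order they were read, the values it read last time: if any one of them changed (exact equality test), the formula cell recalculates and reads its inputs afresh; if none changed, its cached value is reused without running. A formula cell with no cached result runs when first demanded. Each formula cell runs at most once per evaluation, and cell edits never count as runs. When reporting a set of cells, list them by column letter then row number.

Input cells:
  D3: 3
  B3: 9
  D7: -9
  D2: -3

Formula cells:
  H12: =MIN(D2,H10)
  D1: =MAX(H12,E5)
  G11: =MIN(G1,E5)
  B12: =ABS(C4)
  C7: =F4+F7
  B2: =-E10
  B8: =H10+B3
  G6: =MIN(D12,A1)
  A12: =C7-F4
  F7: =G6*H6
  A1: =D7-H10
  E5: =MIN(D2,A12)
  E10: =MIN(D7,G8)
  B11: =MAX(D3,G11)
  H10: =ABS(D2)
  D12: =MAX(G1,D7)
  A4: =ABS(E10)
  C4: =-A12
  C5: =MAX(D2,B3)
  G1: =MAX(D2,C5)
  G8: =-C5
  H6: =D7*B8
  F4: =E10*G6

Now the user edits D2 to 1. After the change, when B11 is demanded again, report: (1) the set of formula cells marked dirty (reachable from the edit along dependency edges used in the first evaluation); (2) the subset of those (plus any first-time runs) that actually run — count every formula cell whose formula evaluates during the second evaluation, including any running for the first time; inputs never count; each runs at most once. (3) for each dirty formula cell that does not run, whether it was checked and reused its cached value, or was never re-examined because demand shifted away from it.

First demand of the output computes:
  C5 = MAX(-3, 9) = 9
  G1 = MAX(-3, 9) = 9
  D12 = MAX(9, -9) = 9
  G8 = -(9) = -9
  E10 = MIN(-9, -9) = -9
  H10 = ABS(-3) = 3
  A1 = -9 - 3 = -12
  B8 = 3 + 9 = 12
  G6 = MIN(9, -12) = -12
  F4 = -9 * -12 = 108
  H6 = -9 * 12 = -108
  F7 = -12 * -108 = 1296
  C7 = 108 + 1296 = 1404
  A12 = 1404 - 108 = 1296
  E5 = MIN(-3, 1296) = -3
  G11 = MIN(9, -3) = -3
  B11 = MAX(3, -3) = 3

After the edit, cleaning proceeds:
  C5: a read changed (D2 -3->1) — executes, giving 9 — identical to its old value.
  G1: a read changed (D2 -3->1) — executes, giving 9 — identical to its old value.
  D12: dirty, but its reads are unchanged (G1 unchanged, D7 unchanged); cached 9 stands.
  G8: dirty, but its reads are unchanged (C5 unchanged); cached -9 stands.
  E10: dirty, but its reads are unchanged (D7 unchanged, G8 unchanged); cached -9 stands.
  H10: a read changed (D2 -3->1) — executes, giving 1.
  A1: a read changed (H10 3->1) — executes, giving -10.
  B8: a read changed (H10 3->1) — executes, giving 10.
  G6: a read changed (A1 -12->-10) — executes, giving -10.
  F4: a read changed (G6 -12->-10) — executes, giving 90.
  H6: a read changed (B8 12->10) — executes, giving -90.
  F7: a read changed (G6 -12->-10; H6 -108->-90) — executes, giving 900.
  C7: a read changed (F4 108->90; F7 1296->900) — executes, giving 990.
  A12: a read changed (C7 1404->990; F4 108->90) — executes, giving 900.
  E5: a read changed (D2 -3->1; A12 1296->900) — executes, giving 1.
  G11: a read changed (E5 -3->1) — executes, giving 1.
  B11: a read changed (G11 -3->1) — executes, giving 3 — identical to its old value.

Note where the cutoff bites: D12 is checked, finds nothing changed, and keeps its cache.

The edit dirties: A1, A12, B8, B11, C5, C7, D12, E5, E10, F4, F7, G1, G6, G8, G11, H6, H10.
14 formula cells run: A1, A12, B8, B11, C5, C7, E5, F4, F7, G1, G6, G11, H6, H10.
Cache hits after checking: D12, E10, G8.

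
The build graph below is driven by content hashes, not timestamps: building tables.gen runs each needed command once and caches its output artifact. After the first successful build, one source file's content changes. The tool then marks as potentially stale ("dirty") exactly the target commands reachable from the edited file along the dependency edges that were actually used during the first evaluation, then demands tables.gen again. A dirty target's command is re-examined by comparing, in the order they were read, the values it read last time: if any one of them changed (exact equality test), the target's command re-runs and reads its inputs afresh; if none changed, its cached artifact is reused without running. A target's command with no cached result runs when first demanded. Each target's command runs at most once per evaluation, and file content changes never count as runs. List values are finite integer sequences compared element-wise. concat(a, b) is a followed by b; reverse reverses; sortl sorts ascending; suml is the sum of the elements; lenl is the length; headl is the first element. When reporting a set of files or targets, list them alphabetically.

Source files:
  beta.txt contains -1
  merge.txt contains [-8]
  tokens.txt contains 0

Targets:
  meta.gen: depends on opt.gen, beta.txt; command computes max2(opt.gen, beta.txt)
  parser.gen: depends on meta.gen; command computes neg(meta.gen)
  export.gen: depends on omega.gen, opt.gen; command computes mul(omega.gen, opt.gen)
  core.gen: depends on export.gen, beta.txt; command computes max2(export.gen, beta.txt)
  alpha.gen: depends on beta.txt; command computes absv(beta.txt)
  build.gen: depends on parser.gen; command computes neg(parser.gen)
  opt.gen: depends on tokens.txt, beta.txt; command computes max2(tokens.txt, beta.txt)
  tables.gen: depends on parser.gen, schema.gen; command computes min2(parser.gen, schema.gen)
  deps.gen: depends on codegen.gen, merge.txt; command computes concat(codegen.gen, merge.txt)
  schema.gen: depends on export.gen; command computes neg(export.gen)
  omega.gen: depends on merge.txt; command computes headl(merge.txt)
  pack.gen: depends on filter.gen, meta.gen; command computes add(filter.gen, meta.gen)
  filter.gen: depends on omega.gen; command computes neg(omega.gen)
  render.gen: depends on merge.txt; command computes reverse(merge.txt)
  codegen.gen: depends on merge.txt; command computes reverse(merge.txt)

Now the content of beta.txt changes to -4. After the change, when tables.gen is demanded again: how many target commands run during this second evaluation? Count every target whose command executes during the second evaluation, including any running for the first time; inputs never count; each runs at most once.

Run set: meta.gen, opt.gen (2 run).
The important point: at export.gen every value read last time is unchanged, so the dirty flag clears without a run.

Initial pass — values computed on the first demand:
  omega.gen = headl([-8]) = -8
  opt.gen = max2(0, -1) = 0
  export.gen = mul(-8, 0) = 0
  meta.gen = max2(0, -1) = 0
  parser.gen = neg(0) = 0
  schema.gen = neg(0) = 0
  tables.gen = min2(0, 0) = 0

Second demand — change propagation:
  opt.gen: re-runs because beta.txt -1->-4; new result 0 (unchanged).
  export.gen: re-examined; everything it read last time is the same (omega.gen unchanged, opt.gen unchanged) — cache 0 kept, no run.
  meta.gen: re-runs because beta.txt -1->-4; new result 0 (unchanged).
  parser.gen: re-examined; everything it read last time is the same (meta.gen unchanged) — cache 0 kept, no run.
  schema.gen: re-examined; everything it read last time is the same (export.gen unchanged) — cache 0 kept, no run.
  tables.gen: re-examined; everything it read last time is the same (parser.gen unchanged, schema.gen unchanged) — cache 0 kept, no run.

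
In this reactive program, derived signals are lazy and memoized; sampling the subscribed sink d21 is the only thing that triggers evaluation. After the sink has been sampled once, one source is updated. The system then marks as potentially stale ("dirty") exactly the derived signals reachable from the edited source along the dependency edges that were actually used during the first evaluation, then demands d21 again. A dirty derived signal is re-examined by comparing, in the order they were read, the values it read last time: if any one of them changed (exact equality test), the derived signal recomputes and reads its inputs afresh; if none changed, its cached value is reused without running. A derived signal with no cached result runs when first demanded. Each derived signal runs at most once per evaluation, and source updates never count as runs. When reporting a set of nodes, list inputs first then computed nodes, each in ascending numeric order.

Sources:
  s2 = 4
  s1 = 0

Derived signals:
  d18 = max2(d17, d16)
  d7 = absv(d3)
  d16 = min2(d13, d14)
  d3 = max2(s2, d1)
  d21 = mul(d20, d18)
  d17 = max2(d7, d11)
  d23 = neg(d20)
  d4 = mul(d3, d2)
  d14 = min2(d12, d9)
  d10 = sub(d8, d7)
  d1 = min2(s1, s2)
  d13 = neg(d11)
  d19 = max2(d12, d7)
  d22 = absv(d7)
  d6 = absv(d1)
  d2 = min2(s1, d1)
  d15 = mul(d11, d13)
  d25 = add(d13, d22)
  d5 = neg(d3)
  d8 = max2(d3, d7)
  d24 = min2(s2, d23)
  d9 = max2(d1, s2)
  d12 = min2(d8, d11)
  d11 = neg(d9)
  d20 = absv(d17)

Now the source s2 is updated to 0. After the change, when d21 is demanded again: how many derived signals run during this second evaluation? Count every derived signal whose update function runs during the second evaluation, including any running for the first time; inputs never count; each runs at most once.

First demand of the output computes:
  d1 = min2(0, 4) = 0
  d3 = max2(4, 0) = 4
  d7 = absv(4) = 4
  d8 = max2(4, 4) = 4
  d9 = max2(0, 4) = 4
  d11 = neg(4) = -4
  d12 = min2(4, -4) = -4
  d13 = neg(-4) = 4
  d14 = min2(-4, 4) = -4
  d16 = min2(4, -4) = -4
  d17 = max2(4, -4) = 4
  d18 = max2(4, -4) = 4
  d20 = absv(4) = 4
  d21 = mul(4, 4) = 16

After the edit, cleaning proceeds:
  d1: a read changed (s2 4->0) — executes, giving 0 — identical to its old value.
  d3: a read changed (s2 4->0) — executes, giving 0.
  d7: a read changed (d3 4->0) — executes, giving 0.
  d8: a read changed (d3 4->0; d7 4->0) — executes, giving 0.
  d9: a read changed (s2 4->0) — executes, giving 0.
  d11: a read changed (d9 4->0) — executes, giving 0.
  d12: a read changed (d8 4->0; d11 -4->0) — executes, giving 0.
  d13: a read changed (d11 -4->0) — executes, giving 0.
  d14: a read changed (d12 -4->0; d9 4->0) — executes, giving 0.
  d16: a read changed (d13 4->0; d14 -4->0) — executes, giving 0.
  d17: a read changed (d7 4->0; d11 -4->0) — executes, giving 0.
  d18: a read changed (d17 4->0; d16 -4->0) — executes, giving 0.
  d20: a read changed (d17 4->0) — executes, giving 0.
  d21: a read changed (d20 4->0; d18 4->0) — executes, giving 0.

14 derived signals run: d1, d3, d7, d8, d9, d11, d12, d13, d14, d16, d17, d18, d20, d21.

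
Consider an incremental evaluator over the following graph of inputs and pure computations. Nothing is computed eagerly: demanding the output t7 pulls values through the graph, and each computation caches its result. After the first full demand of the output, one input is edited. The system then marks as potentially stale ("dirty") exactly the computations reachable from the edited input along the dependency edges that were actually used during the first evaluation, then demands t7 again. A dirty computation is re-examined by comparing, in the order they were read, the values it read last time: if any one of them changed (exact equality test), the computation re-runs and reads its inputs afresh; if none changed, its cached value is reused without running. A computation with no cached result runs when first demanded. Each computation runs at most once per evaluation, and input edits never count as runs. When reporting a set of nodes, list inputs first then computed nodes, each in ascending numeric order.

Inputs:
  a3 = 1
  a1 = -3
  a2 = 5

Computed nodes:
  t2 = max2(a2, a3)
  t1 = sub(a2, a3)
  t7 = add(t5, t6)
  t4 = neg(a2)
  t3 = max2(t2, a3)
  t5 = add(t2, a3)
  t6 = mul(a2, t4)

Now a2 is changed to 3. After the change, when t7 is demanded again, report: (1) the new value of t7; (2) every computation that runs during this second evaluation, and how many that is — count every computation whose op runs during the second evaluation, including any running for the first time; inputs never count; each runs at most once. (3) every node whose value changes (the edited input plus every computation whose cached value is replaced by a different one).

t7 now evaluates to -5.
Run set: t2, t4, t5, t6, t7 (5 run).
Changed values: a2, t2, t4, t5, t6, t7.

Initial pass — values computed on the first demand:
  t2 = max2(5, 1) = 5
  t4 = neg(5) = -5
  t5 = add(5, 1) = 6
  t6 = mul(5, -5) = -25
  t7 = add(6, -25) = -19

Second demand — change propagation:
  t2: re-runs because a2 5->3; new result 3.
  t4: re-runs because a2 5->3; new result -3.
  t5: re-runs because t2 5->3; new result 4.
  t6: re-runs because a2 5->3; t4 -5->-3; new result -9.
  t7: re-runs because t5 6->4; t6 -25->-9; new result -5.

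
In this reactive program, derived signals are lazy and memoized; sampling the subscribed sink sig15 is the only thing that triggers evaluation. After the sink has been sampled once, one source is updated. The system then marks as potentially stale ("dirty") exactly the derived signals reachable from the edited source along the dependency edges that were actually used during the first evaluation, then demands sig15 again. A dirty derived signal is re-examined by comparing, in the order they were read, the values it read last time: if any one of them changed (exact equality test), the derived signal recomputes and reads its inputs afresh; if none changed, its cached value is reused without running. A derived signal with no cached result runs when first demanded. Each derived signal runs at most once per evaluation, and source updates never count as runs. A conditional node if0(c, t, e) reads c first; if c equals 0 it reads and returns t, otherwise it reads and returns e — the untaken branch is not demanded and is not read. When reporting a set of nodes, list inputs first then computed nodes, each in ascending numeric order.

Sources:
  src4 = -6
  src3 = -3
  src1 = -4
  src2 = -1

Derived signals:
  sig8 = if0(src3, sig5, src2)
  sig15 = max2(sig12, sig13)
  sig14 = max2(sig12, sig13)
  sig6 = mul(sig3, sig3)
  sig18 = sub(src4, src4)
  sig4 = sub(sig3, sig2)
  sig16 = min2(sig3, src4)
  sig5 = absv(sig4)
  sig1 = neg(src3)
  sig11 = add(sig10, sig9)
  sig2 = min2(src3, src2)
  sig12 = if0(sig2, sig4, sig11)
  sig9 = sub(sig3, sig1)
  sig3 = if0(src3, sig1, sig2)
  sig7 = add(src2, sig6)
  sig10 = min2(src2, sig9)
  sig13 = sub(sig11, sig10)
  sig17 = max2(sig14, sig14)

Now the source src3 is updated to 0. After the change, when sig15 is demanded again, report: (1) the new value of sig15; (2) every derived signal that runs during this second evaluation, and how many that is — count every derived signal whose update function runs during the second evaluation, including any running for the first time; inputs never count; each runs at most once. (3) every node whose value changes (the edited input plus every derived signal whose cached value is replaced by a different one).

Demanding sig15 again yields 0.
9 derived signals run: sig1, sig2, sig3, sig9, sig10, sig11, sig12, sig13, sig15.
The nodes whose values change: src3, sig1, sig2, sig3, sig9, sig10, sig11, sig12, sig13, sig15.

First demand of the output computes:
  sig1 = neg(-3) = 3
  sig2 = min2(-3, -1) = -3
  sig3 = if0(src3=-3 -> else branch sig2) = -3
  sig9 = sub(-3, 3) = -6
  sig10 = min2(-1, -6) = -6
  sig11 = add(-6, -6) = -12
  sig12 = if0(sig2=-3 -> else branch sig11) = -12
  sig13 = sub(-12, -6) = -6
  sig15 = max2(-12, -6) = -6

After the edit, cleaning proceeds:
  sig1: a read changed (src3 -3->0) — executes, giving 0.
  sig2: a read changed (src3 -3->0) — executes, giving -1.
  sig3: a read changed (src3 -3->0; sig2 -3->-1) — executes, giving 0.
  sig9: a read changed (sig3 -3->0; sig1 3->0) — executes, giving 0.
  sig10: a read changed (sig9 -6->0) — executes, giving -1.
  sig11: a read changed (sig10 -6->-1; sig9 -6->0) — executes, giving -1.
  sig12: a read changed (sig2 -3->-1; sig11 -12->-1) — executes, giving -1.
  sig13: a read changed (sig11 -12->-1; sig10 -6->-1) — executes, giving 0.
  sig15: a read changed (sig12 -12->-1; sig13 -6->0) — executes, giving 0.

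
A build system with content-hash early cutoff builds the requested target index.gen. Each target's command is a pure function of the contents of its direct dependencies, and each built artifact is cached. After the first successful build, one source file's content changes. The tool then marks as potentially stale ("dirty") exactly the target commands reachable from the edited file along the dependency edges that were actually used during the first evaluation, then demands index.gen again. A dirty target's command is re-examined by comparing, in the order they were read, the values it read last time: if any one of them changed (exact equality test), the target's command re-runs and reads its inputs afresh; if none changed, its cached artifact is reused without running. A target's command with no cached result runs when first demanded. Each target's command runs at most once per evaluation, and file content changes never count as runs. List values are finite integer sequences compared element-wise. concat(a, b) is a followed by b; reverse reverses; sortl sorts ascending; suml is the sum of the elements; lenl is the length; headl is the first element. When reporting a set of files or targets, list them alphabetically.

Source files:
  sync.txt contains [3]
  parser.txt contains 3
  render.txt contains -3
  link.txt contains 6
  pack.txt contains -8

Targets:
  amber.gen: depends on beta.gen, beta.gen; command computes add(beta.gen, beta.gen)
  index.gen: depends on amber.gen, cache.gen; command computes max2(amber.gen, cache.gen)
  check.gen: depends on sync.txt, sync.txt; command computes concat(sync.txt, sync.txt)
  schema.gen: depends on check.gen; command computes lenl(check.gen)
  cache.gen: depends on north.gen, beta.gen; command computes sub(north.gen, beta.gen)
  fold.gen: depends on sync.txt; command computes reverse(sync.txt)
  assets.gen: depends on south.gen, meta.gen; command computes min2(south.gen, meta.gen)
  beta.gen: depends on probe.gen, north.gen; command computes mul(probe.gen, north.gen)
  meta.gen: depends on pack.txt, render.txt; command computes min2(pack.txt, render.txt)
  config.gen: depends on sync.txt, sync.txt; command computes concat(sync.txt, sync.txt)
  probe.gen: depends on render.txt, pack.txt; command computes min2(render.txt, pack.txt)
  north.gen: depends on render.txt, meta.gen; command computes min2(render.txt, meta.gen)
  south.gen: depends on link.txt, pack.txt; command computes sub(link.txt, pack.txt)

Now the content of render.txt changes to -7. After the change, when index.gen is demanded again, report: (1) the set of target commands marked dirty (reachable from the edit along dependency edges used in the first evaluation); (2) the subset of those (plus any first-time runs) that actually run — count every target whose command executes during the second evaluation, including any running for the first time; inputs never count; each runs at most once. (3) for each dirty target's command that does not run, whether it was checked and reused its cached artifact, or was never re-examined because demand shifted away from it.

Marked dirty: amber.gen, beta.gen, cache.gen, index.gen, meta.gen, north.gen, probe.gen.
Target commands that run: meta.gen, north.gen, probe.gen — 3 in total.
Checked but reused from cache: amber.gen, beta.gen, cache.gen, index.gen.
Key observation: the cutoff stops propagation at beta.gen — its inputs' values are unchanged, so it reuses its cache.

First evaluation (everything demanded from the output):
  meta.gen = min2(-8, -3) = -8
  north.gen = min2(-3, -8) = -8
  probe.gen = min2(-3, -8) = -8
  beta.gen = mul(-8, -8) = 64
  amber.gen = add(64, 64) = 128
  cache.gen = sub(-8, 64) = -72
  index.gen = max2(128, -72) = 128

Propagation after the edit:
  meta.gen: runs — render.txt -3->-7; result -8 (same value as before).
  north.gen: runs — render.txt -3->-7; result -8 (same value as before).
  probe.gen: runs — render.txt -3->-7; result -8 (same value as before).
  beta.gen: checked — values it read are unchanged (probe.gen unchanged, north.gen unchanged); reused cached 64 without running.
  amber.gen: checked — values it read are unchanged (beta.gen unchanged, beta.gen unchanged); reused cached 128 without running.
  cache.gen: checked — values it read are unchanged (north.gen unchanged, beta.gen unchanged); reused cached -72 without running.
  index.gen: checked — values it read are unchanged (amber.gen unchanged, cache.gen unchanged); reused cached 128 without running.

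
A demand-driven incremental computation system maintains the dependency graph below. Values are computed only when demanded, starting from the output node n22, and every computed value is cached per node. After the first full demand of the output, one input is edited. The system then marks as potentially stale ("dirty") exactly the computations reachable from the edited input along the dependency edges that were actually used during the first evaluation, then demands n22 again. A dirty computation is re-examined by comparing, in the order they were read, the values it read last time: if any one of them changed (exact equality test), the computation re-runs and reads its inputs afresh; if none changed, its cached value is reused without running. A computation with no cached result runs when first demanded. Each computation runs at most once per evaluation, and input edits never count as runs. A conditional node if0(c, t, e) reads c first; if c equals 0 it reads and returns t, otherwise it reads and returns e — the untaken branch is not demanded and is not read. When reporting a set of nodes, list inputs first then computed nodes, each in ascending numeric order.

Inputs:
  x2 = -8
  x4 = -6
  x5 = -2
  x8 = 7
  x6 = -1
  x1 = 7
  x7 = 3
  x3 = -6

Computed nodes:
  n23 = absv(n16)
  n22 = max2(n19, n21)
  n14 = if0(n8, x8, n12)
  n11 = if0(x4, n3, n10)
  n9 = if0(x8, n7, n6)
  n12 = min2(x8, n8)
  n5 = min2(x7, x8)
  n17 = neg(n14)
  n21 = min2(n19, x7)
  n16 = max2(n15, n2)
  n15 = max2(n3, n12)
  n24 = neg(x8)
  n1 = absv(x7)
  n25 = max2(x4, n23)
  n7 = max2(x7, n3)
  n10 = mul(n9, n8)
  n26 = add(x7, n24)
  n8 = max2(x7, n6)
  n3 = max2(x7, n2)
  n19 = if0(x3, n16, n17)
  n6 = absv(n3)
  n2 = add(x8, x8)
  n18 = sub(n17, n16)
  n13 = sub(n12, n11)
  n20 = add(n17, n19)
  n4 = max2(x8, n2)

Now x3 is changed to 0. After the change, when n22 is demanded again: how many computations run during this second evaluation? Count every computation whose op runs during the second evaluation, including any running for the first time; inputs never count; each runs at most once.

Computations that run: n15, n16, n19, n21, n22 — 5 in total.
Key observation: a condition flipped, so demand reaches new nodes — n15, n16 run for the first time.

First evaluation (everything demanded from the output):
  n2 = add(7, 7) = 14
  n3 = max2(3, 14) = 14
  n6 = absv(14) = 14
  n8 = max2(3, 14) = 14
  n12 = min2(7, 14) = 7
  n14 = if0(n8=14 -> else branch n12) = 7
  n17 = neg(7) = -7
  n19 = if0(x3=-6 -> else branch n17) = -7
  n21 = min2(-7, 3) = -7
  n22 = max2(-7, -7) = -7

Propagation after the edit:
  n15: demanded for the first time — runs, produces 14.
  n16: demanded for the first time — runs, produces 14.
  n19: runs — x3 -6->0; result 14.
  n21: runs — n19 -7->14; result 3.
  n22: runs — n19 -7->14; n21 -7->3; result 14.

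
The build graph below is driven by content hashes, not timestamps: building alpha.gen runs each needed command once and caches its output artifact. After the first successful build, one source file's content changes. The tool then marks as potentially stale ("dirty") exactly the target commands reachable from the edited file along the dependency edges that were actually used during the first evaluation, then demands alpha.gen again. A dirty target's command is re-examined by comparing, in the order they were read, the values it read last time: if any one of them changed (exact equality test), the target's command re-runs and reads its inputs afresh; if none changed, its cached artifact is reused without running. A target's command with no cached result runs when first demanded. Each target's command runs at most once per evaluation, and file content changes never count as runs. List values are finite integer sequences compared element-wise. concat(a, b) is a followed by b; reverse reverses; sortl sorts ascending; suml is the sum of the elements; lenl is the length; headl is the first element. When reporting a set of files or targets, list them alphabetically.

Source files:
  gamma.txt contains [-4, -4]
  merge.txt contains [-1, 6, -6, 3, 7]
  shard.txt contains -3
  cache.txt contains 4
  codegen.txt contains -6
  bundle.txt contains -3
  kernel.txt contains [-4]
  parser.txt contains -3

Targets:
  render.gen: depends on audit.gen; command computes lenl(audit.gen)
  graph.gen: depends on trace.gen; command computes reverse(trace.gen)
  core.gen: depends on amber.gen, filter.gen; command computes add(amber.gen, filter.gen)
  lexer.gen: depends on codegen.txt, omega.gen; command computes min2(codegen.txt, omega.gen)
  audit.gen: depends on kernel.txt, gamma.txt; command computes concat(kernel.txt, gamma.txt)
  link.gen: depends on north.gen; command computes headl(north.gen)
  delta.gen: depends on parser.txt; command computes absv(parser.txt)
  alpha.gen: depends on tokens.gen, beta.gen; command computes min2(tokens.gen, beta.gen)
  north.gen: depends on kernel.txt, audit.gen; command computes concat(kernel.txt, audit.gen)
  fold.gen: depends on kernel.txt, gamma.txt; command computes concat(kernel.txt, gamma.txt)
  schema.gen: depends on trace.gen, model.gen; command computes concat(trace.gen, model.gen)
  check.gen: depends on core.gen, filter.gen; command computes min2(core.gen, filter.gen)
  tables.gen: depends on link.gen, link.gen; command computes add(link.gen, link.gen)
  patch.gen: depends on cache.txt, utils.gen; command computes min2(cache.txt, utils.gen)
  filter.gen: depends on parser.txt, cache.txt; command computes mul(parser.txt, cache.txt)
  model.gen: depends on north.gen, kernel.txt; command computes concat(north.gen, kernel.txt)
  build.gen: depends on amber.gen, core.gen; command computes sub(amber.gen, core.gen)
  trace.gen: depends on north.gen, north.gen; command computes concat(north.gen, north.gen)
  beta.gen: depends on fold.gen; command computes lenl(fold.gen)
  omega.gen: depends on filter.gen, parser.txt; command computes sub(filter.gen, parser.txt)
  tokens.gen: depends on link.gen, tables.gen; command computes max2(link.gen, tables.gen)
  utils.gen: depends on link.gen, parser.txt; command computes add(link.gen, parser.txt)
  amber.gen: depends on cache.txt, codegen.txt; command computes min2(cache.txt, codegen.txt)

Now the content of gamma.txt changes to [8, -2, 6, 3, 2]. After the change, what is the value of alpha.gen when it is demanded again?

alpha.gen now evaluates to -4.
The important point: at tables.gen every value read last time is unchanged, so the dirty flag clears without a run.

Initial pass — values computed on the first demand:
  audit.gen = concat([-4], [-4, -4]) = [-4, -4, -4]
  fold.gen = concat([-4], [-4, -4]) = [-4, -4, -4]
  beta.gen = lenl([-4, -4, -4]) = 3
  north.gen = concat([-4], [-4, -4, -4]) = [-4, -4, -4, -4]
  link.gen = headl([-4, -4, -4, -4]) = -4
  tables.gen = add(-4, -4) = -8
  tokens.gen = max2(-4, -8) = -4
  alpha.gen = min2(-4, 3) = -4

Second demand — change propagation:
  audit.gen: re-runs because gamma.txt [-4, -4]->[8, -2, 6, 3, 2]; new result [-4, 8, -2, 6, 3, 2].
  fold.gen: re-runs because gamma.txt [-4, -4]->[8, -2, 6, 3, 2]; new result [-4, 8, -2, 6, 3, 2].
  beta.gen: re-runs because fold.gen [-4, -4, -4]->[-4, 8, -2, 6, 3, 2]; new result 6.
  north.gen: re-runs because audit.gen [-4, -4, -4]->[-4, 8, -2, 6, 3, 2]; new result [-4, -4, 8, -2, 6, 3, 2].
  link.gen: re-runs because north.gen [-4, -4, -4, -4]->[-4, -4, 8, -2, 6, 3, 2]; new result -4 (unchanged).
  tables.gen: re-examined; everything it read last time is the same (link.gen unchanged, link.gen unchanged) — cache -8 kept, no run.
  tokens.gen: re-examined; everything it read last time is the same (link.gen unchanged, tables.gen unchanged) — cache -4 kept, no run.
  alpha.gen: re-runs because beta.gen 3->6; new result -4 (unchanged).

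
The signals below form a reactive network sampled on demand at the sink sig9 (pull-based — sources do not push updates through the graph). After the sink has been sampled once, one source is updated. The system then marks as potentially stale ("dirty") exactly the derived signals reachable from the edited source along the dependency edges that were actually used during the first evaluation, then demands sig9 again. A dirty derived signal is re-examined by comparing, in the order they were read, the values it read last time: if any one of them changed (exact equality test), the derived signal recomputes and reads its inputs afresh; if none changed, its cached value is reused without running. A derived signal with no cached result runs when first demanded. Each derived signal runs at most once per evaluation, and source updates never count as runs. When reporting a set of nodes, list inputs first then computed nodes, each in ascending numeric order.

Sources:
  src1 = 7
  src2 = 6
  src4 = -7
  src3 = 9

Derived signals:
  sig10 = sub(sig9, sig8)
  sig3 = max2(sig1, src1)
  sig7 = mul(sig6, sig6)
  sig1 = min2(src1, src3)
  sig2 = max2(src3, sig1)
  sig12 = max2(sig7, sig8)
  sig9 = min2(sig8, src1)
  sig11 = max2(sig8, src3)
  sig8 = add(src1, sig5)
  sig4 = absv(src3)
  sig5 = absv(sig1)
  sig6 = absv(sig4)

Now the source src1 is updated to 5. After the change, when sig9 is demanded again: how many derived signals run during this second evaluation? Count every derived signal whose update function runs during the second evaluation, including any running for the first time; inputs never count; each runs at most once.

Initial pass — values computed on the first demand:
  sig1 = min2(7, 9) = 7
  sig5 = absv(7) = 7
  sig8 = add(7, 7) = 14
  sig9 = min2(14, 7) = 7

Second demand — change propagation:
  sig1: re-runs because src1 7->5; new result 5.
  sig5: re-runs because sig1 7->5; new result 5.
  sig8: re-runs because src1 7->5; sig5 7->5; new result 10.
  sig9: re-runs because sig8 14->10; src1 7->5; new result 5.

Run set: sig1, sig5, sig8, sig9 (4 run).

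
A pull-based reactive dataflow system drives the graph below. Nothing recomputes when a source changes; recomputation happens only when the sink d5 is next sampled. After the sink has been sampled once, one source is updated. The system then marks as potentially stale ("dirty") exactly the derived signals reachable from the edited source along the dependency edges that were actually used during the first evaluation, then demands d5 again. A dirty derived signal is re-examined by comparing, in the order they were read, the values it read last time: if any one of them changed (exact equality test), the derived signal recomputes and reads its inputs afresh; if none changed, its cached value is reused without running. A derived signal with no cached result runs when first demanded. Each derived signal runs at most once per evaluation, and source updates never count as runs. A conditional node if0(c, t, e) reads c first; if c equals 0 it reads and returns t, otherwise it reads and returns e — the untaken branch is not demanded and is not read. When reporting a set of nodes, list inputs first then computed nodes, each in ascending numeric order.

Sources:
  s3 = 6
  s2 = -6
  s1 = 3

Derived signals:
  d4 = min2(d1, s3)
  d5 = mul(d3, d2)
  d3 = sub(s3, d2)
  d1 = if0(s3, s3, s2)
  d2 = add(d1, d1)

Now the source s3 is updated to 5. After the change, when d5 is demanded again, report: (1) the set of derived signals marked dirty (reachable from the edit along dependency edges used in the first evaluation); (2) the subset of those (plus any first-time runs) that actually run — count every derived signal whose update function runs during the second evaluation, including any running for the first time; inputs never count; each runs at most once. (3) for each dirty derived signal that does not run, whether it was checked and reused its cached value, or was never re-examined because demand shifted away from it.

First evaluation (everything demanded from the output):
  d1 = if0(s3=6 -> else branch s2) = -6
  d2 = add(-6, -6) = -12
  d3 = sub(6, -12) = 18
  d5 = mul(18, -12) = -216

Propagation after the edit:
  d1: runs — s3 6->5; result -6 (same value as before).
  d2: checked — values it read are unchanged (d1 unchanged, d1 unchanged); reused cached -12 without running.
  d3: runs — s3 6->5; result 17.
  d5: runs — d3 18->17; result -204.

Key observation: the cutoff stops propagation at d2 — its inputs' values are unchanged, so it reuses its cache.

Marked dirty: d1, d2, d3, d5.
Derived signals that run: d1, d3, d5 — 3 in total.
Checked but reused from cache: d2.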